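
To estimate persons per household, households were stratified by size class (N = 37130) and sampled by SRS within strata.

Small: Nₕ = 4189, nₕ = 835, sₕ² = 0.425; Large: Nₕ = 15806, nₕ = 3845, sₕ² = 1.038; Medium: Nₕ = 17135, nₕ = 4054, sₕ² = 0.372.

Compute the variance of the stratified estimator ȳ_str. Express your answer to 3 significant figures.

5.71 × 10^-5

Var(ȳ_str) = Σₕ Wₕ²(1 − fₕ)sₕ²/nₕ with Wₕ = Nₕ/N, N = 37130.
Small: Wₕ = 0.11281982; term = 0.11281982²·(1 − 0.19933158)·0.425/835 = 5.1871162 × 10^-6.
Large: Wₕ = 0.42569351; term = 0.42569351²·(1 − 0.24326205)·1.038/3845 = 3.7020355 × 10^-5.
Medium: Wₕ = 0.46148667; term = 0.46148667²·(1 − 0.23659177)·0.372/4054 = 1.4918816 × 10^-5.
Sum = 5.7126287 × 10^-5.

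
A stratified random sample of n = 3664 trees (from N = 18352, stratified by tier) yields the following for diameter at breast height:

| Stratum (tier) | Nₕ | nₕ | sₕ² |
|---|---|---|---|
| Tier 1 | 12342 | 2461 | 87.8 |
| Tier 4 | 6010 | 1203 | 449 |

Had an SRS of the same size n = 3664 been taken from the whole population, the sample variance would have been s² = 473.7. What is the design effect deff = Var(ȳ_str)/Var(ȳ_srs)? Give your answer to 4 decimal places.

Var(ȳ_str) = Σ Wₕ²(1−fₕ)sₕ²/nₕ with Wₕ = Nₕ/18352:
  Tier 1: (12342/18352)²·(1−2461/12342)·87.8/2461 = 0.012918216
  Tier 4: (6010/18352)²·(1−1203/6010)·449/1203 = 0.032015664
  → Var(ȳ_str) = 0.04493388.
Var(ȳ_srs) = (1 − 3664/18352)·473.7/3664 = 0.10347303.
deff = 0.04493388 / 0.10347303 = 0.4343.

0.4343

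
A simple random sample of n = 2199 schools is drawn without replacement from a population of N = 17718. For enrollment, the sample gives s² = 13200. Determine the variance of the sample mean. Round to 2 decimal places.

Under SRS without replacement, Var(ȳ) = (1 − f)·s²/n with f = n/N = 2199/17718 = 0.12411107.
Var(ȳ) = (1 − 0.12411107)·13200/2199 = 0.87588893·6.0027285 = 5.2577234.

5.26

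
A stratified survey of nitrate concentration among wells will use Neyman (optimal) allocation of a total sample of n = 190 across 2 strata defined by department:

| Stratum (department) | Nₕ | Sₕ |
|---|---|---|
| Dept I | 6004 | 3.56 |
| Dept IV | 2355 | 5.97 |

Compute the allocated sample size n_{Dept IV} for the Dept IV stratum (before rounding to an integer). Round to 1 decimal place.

75.4

Neyman allocation: nₕ = n·NₕSₕ / Σⱼ NⱼSⱼ.
Σ NⱼSⱼ = 6004·3.56 + 2355·5.97 = 35433.59.
n_{Dept IV} = 190·2355·5.97 / 35433.59 = 75.4.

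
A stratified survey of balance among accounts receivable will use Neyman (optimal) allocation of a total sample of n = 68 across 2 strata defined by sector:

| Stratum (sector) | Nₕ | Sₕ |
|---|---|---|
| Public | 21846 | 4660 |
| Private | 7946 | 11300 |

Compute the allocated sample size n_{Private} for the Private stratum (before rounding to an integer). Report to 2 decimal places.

31.87

Neyman allocation: nₕ = n·NₕSₕ / Σⱼ NⱼSⱼ.
Σ NⱼSⱼ = 21846·4660 + 7946·11300 = 1.9159216 × 10^8.
n_{Private} = 68·7946·11300 / (1.9159216 × 10^8) = 31.87.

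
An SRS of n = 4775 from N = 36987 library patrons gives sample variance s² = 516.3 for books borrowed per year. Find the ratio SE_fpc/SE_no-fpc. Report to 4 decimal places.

f = n/N = 4775/36987 = 0.12909941.
SE_no-fpc = √(s²/n) = 0.32882466; SE_fpc = √((1−f)s²/n) = 0.30686592.
Ratio = √(1−f) = 0.93322055.

0.9332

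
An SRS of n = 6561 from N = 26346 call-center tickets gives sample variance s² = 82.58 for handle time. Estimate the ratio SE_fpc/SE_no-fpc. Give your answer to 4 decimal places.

f = n/N = 6561/26346 = 0.24903211.
SE_no-fpc = √(s²/n) = 0.11218955; SE_fpc = √((1−f)s²/n) = 0.097221676.
Ratio = √(1−f) = 0.86658403.

0.8666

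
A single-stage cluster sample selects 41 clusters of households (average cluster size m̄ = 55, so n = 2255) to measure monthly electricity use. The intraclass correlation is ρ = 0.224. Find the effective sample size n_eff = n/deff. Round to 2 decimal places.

172.19

deff = 1 + (55 − 1)·0.224 = 1 + 12.096 = 13.096.
n_eff = 2255 / 13.096 = 172.19.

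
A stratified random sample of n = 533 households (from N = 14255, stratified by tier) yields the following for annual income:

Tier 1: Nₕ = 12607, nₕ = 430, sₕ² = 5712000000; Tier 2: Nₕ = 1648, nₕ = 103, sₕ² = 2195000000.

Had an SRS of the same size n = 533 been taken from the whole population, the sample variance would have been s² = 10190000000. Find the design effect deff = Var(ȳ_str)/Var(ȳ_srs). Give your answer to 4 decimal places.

Var(ȳ_str) = Σ Wₕ²(1−fₕ)sₕ²/nₕ with Wₕ = Nₕ/14255:
  Tier 1: (12607/14255)²·(1−430/12607)·5712000000/430 = 1.0035462 × 10^7
  Tier 2: (1648/14255)²·(1−103/1648)·2195000000/103 = 267022.92
  → Var(ȳ_str) = 1.0302485 × 10^7.
Var(ȳ_srs) = (1 − 533/14255)·10190000000/533 = 1.8403362 × 10^7.
deff = (1.0302485 × 10^7) / (1.8403362 × 10^7) = 0.5598.

0.5598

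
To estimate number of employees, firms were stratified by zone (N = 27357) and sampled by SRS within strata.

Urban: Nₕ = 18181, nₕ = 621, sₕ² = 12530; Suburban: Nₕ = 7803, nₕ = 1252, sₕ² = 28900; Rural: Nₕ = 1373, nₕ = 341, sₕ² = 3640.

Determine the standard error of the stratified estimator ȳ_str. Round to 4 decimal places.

3.1944

Var(ȳ_str) = Σₕ Wₕ²(1 − fₕ)sₕ²/nₕ with Wₕ = Nₕ/N, N = 27357.
Urban: Wₕ = 0.66458310; term = 0.66458310²·(1 − 0.03415654)·12530/621 = 8.6072577.
Suburban: Wₕ = 0.28522864; term = 0.28522864²·(1 − 0.16045111)·28900/1252 = 1.5766155.
Rural: Wₕ = 0.05018825; term = 0.05018825²·(1 − 0.24836125)·3640/341 = 0.02020972.
Sum = 10.204083.
SE = √(10.204083) = 3.1944.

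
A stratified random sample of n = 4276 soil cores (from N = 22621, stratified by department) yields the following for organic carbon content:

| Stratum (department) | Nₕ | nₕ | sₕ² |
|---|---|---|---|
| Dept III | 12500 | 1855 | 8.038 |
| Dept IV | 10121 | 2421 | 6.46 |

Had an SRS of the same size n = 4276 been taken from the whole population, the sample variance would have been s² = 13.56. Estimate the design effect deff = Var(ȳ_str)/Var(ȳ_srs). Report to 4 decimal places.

0.5962

Var(ȳ_str) = Σ Wₕ²(1−fₕ)sₕ²/nₕ with Wₕ = Nₕ/22621:
  Dept III: (12500/22621)²·(1−1855/12500)·8.038/1855 = 0.0011267723
  Dept IV: (10121/22621)²·(1−2421/10121)·6.46/2421 = 4.0637621 × 10^-4
  → Var(ȳ_str) = 0.0015331485.
Var(ȳ_srs) = (1 − 4276/22621)·13.56/4276 = 0.002571745.
deff = 0.0015331485 / 0.002571745 = 0.5962.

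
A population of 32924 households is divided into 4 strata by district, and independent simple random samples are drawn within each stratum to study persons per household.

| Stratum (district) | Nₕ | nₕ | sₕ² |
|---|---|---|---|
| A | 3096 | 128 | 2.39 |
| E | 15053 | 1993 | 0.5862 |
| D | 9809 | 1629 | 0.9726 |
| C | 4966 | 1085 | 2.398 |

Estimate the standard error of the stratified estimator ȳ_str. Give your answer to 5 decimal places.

Var(ȳ_str) = Σₕ Wₕ²(1 − fₕ)sₕ²/nₕ with Wₕ = Nₕ/N, N = 32924.
A: Wₕ = 0.09403475; term = 0.09403475²·(1 − 0.04134367)·2.39/128 = 1.5828057 × 10^-4.
E: Wₕ = 0.45720447; term = 0.45720447²·(1 − 0.13239886)·0.5862/1993 = 5.3343262 × 10^-5.
D: Wₕ = 0.29792856; term = 0.29792856²·(1 − 0.16607197)·0.9726/1629 = 4.4194277 × 10^-5.
C: Wₕ = 0.15083222; term = 0.15083222²·(1 − 0.21848570)·2.398/1085 = 3.9295662 × 10^-5.
Sum = 2.9511377 × 10^-4.
SE = √(2.9511377 × 10^-4) = 0.01718.

0.01718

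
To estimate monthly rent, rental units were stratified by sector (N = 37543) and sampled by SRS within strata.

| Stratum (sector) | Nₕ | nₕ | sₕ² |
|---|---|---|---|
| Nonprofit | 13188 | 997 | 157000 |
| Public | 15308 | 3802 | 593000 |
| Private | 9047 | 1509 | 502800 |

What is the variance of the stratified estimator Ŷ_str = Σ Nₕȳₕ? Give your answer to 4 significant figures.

7.551 × 10^10

Var(Ŷ_str) = Σₕ Nₕ²(1 − fₕ)sₕ²/nₕ.
Nonprofit: 13188²·(1 − 997/13188)·157000/997 = 2.5317613 × 10^10.
Public: 15308²·(1 − 3802/15308)·593000/3802 = 2.7471692 × 10^10.
Private: 9047²·(1 − 1509/9047)·502800/1509 = 2.2723057 × 10^10.
Sum = 7.5512362 × 10^10.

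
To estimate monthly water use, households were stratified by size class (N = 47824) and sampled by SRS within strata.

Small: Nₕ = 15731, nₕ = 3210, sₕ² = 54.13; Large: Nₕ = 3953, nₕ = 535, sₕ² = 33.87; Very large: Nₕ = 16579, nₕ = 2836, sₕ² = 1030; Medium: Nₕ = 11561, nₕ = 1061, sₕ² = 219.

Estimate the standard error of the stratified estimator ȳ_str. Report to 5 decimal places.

0.22127

Var(ȳ_str) = Σₕ Wₕ²(1 − fₕ)sₕ²/nₕ with Wₕ = Nₕ/N, N = 47824.
Small: Wₕ = 0.32893526; term = 0.32893526²·(1 − 0.20405569)·54.13/3210 = 0.0014522338.
Large: Wₕ = 0.08265724; term = 0.08265724²·(1 − 0.13534025)·33.87/535 = 3.7399732 × 10^-4.
Very large: Wₕ = 0.34666695; term = 0.34666695²·(1 − 0.17105977)·1030/2836 = 0.036180876.
Medium: Wₕ = 0.24174055; term = 0.24174055²·(1 − 0.09177407)·219/1061 = 0.010955233.
Sum = 0.04896234.
SE = √(0.04896234) = 0.22127.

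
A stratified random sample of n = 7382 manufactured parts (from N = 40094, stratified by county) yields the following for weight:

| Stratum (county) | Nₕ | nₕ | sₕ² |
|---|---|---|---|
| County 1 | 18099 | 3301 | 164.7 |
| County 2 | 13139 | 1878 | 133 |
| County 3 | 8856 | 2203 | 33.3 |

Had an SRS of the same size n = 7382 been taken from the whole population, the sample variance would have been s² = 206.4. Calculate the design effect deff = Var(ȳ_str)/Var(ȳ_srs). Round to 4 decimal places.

0.6744

Var(ȳ_str) = Σ Wₕ²(1−fₕ)sₕ²/nₕ with Wₕ = Nₕ/40094:
  County 1: (18099/40094)²·(1−3301/18099)·164.7/3301 = 0.0083127918
  County 2: (13139/40094)²·(1−1878/13139)·133/1878 = 0.0065183331
  County 3: (8856/40094)²·(1−2203/8856)·33.3/2203 = 5.5402083 × 10^-4
  → Var(ȳ_str) = 0.015385146.
Var(ȳ_srs) = (1 − 7382/40094)·206.4/7382 = 0.022812.
deff = 0.015385146 / 0.022812 = 0.6744.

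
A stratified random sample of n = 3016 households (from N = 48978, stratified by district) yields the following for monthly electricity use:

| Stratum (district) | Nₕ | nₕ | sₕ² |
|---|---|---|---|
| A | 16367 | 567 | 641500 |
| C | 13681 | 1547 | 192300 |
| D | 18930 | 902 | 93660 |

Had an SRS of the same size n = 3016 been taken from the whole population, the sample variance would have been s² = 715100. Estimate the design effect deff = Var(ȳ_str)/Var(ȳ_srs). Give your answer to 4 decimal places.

0.6532

Var(ȳ_str) = Σ Wₕ²(1−fₕ)sₕ²/nₕ with Wₕ = Nₕ/48978:
  A: (16367/48978)²·(1−567/16367)·641500/567 = 121.96569
  C: (13681/48978)²·(1−1547/13681)·192300/1547 = 8.6021837
  D: (18930/48978)²·(1−902/18930)·93660/902 = 14.772149
  → Var(ȳ_str) = 145.34002.
Var(ȳ_srs) = (1 − 3016/48978)·715100/3016 = 222.50169.
deff = 145.34002 / 222.50169 = 0.6532.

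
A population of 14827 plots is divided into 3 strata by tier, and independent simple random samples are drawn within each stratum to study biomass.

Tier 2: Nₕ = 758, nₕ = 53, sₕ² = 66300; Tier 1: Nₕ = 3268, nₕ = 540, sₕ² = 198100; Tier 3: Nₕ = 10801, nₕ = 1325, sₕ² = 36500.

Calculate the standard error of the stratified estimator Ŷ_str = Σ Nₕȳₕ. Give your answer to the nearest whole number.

82210

Var(Ŷ_str) = Σₕ Nₕ²(1 − fₕ)sₕ²/nₕ.
Tier 2: 758²·(1 − 53/758)·66300/53 = 6.6849164 × 10^8.
Tier 1: 3268²·(1 − 540/3268)·198100/540 = 3.2705224 × 10^9.
Tier 3: 10801²·(1 − 1325/10801)·36500/1325 = 2.8194604 × 10^9.
Sum = 6.7584744 × 10^9.
SE = √(6.7584744 × 10^9) = 82210.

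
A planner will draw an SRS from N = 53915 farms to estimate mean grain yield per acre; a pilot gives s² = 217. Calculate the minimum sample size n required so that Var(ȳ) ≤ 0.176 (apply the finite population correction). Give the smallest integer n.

1206

Without fpc, n₀ = s²/D = 217/0.176 = 1232.9545.
With fpc, (1 − n/N)·s²/n ≤ D requires n ≥ n₀/(1 + n₀/N) = 1232.9545/(1 + 1232.9545/53915) = 1205.3891.
Rounding up, n = 1206.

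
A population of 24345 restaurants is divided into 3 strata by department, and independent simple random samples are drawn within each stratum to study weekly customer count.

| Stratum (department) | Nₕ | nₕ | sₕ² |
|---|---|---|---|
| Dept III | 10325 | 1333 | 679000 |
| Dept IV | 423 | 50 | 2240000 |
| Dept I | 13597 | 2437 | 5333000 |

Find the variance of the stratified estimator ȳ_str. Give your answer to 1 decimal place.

Var(ȳ_str) = Σₕ Wₕ²(1 − fₕ)sₕ²/nₕ with Wₕ = Nₕ/N, N = 24345.
Dept III: Wₕ = 0.42411173; term = 0.42411173²·(1 − 0.12910412)·679000/1333 = 79.7933.
Dept IV: Wₕ = 0.01737523; term = 0.01737523²·(1 − 0.11820331)·2240000/50 = 11.926353.
Dept I: Wₕ = 0.55851304; term = 0.55851304²·(1 − 0.17923071)·5333000/2437 = 560.27828.
Sum = 651.99793.

652.0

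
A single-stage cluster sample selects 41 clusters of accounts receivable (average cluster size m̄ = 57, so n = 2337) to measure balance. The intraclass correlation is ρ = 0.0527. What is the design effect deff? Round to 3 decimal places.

deff = 1 + (57 − 1)·0.0527 = 1 + 2.9512 = 3.9512.

3.951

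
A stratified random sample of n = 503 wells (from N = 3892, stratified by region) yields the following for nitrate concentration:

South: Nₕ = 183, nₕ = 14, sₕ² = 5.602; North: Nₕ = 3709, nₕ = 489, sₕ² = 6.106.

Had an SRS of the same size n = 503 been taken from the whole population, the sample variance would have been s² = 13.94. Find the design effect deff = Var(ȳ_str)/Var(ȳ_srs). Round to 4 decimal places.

0.4418

Var(ȳ_str) = Σ Wₕ²(1−fₕ)sₕ²/nₕ with Wₕ = Nₕ/3892:
  South: (183/3892)²·(1−14/183)·5.602/14 = 8.1697205 × 10^-4
  North: (3709/3892)²·(1−489/3709)·6.106/489 = 0.0098449833
  → Var(ȳ_str) = 0.010661955.
Var(ȳ_srs) = (1 − 503/3892)·13.94/503 = 0.024132012.
deff = 0.010661955 / 0.024132012 = 0.4418.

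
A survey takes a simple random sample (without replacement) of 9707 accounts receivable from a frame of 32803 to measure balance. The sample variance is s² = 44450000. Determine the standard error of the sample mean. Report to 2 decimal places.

Under SRS without replacement, Var(ȳ) = (1 − f)·s²/n with f = n/N = 9707/32803 = 0.29591806.
Var(ȳ) = (1 − 0.29591806)·44450000/9707 = 0.70408194·4579.1697 = 3224.1107.
SE(ȳ) = √(3224.1107) = 56.78.

56.78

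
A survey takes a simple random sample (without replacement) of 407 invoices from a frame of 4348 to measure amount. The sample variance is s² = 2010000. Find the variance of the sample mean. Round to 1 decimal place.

Under SRS without replacement, Var(ȳ) = (1 − f)·s²/n with f = n/N = 407/4348 = 0.09360626.
Var(ȳ) = (1 − 0.09360626)·2010000/407 = 0.90639374·4938.5749 = 4476.2934.

4476.3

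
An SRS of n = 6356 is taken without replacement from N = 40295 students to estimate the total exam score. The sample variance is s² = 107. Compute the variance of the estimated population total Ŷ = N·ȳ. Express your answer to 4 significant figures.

2.302 × 10^7

Var(Ŷ) = N²·Var(ȳ) = N²·(1 − n/N)·s²/n.
f = 6356/40295 = 0.15773669; Var(ȳ) = 0.84226331·107/6356 = 0.014179071.
Var(Ŷ) = 40295² · 0.014179071 = 2.3022374 × 10^7.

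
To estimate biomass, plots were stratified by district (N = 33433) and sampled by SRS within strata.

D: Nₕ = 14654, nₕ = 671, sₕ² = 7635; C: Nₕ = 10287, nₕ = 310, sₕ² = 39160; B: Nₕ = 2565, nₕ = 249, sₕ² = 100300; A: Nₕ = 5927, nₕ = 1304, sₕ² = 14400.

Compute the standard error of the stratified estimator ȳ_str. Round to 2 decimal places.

4.01

Var(ȳ_str) = Σₕ Wₕ²(1 − fₕ)sₕ²/nₕ with Wₕ = Nₕ/N, N = 33433.
D: Wₕ = 0.43830945; term = 0.43830945²·(1 − 0.04578955)·7635/671 = 2.0858946.
C: Wₕ = 0.30769001; term = 0.30769001²·(1 − 0.03013512)·39160/310 = 11.598959.
B: Wₕ = 0.07672061; term = 0.07672061²·(1 − 0.09707602)·100300/249 = 2.1408035.
A: Wₕ = 0.17727993; term = 0.17727993²·(1 − 0.22001012)·14400/1304 = 0.27070297.
Sum = 16.09636.
SE = √(16.09636) = 4.01.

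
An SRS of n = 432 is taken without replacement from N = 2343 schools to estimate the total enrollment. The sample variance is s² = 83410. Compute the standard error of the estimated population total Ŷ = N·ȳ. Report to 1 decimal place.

29402.5

Var(Ŷ) = N²·Var(ȳ) = N²·(1 − n/N)·s²/n.
f = 432/2343 = 0.18437900; Var(ȳ) = 0.81562100·83410/432 = 157.47905.
Var(Ŷ) = 2343² · 157.47905 = 8.6450471 × 10^8.
SE(Ŷ) = √(8.6450471 × 10^8) = 29402.5.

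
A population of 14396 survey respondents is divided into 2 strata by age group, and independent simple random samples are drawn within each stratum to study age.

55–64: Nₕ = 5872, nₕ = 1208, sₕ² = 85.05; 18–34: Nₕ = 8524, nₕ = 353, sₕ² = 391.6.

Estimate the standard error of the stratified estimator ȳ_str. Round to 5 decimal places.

0.61816

Var(ȳ_str) = Σₕ Wₕ²(1 − fₕ)sₕ²/nₕ with Wₕ = Nₕ/N, N = 14396.
55–64: Wₕ = 0.40789108; term = 0.40789108²·(1 − 0.20572207)·85.05/1208 = 0.0093039699.
18–34: Wₕ = 0.59210892; term = 0.59210892²·(1 − 0.04141248)·391.6/353 = 0.37282322.
Sum = 0.38212719.
SE = √(0.38212719) = 0.61816.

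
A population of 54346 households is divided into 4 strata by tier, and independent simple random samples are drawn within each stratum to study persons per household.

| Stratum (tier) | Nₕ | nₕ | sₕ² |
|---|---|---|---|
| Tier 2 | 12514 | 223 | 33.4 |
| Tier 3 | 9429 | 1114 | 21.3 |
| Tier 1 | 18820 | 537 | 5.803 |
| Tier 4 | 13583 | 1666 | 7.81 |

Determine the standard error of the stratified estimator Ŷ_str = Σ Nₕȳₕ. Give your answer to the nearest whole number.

Var(Ŷ_str) = Σₕ Nₕ²(1 − fₕ)sₕ²/nₕ.
Tier 2: 12514²·(1 − 223/12514)·33.4/223 = 2.303695 × 10^7.
Tier 3: 9429²·(1 − 1114/9429)·21.3/1114 = 1.4990713 × 10^6.
Tier 1: 18820²·(1 − 537/18820)·5.803/537 = 3.718308 × 10^6.
Tier 4: 13583²·(1 − 1666/13583)·7.81/1666 = 758819.84.
Sum = 2.9013149 × 10^7.
SE = √(2.9013149 × 10^7) = 5386.

5386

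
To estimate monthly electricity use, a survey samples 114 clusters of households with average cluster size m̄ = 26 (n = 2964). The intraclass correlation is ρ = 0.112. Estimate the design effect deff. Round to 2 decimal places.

deff = 1 + (26 − 1)·0.112 = 1 + 2.8 = 3.8.

3.80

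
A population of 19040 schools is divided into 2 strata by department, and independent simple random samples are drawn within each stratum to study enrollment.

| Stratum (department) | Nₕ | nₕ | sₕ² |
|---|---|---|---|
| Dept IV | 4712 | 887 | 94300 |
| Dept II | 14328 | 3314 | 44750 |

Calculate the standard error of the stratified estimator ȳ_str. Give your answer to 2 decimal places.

Var(ȳ_str) = Σₕ Wₕ²(1 − fₕ)sₕ²/nₕ with Wₕ = Nₕ/N, N = 19040.
Dept IV: Wₕ = 0.24747899; term = 0.24747899²·(1 − 0.18824278)·94300/887 = 5.2855588.
Dept II: Wₕ = 0.75252101; term = 0.75252101²·(1 − 0.23129537)·44750/3314 = 5.8781044.
Sum = 11.163663.
SE = √(11.163663) = 3.34.

3.34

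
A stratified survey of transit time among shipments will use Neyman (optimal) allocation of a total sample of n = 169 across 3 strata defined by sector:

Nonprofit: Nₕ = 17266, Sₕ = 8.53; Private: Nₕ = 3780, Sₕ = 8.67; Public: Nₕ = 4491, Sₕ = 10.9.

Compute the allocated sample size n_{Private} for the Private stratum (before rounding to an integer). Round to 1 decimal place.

24.2

Neyman allocation: nₕ = n·NₕSₕ / Σⱼ NⱼSⱼ.
Σ NⱼSⱼ = 17266·8.53 + 3780·8.67 + 4491·10.9 = 229003.48.
n_{Private} = 169·3780·8.67 / 229003.48 = 24.2.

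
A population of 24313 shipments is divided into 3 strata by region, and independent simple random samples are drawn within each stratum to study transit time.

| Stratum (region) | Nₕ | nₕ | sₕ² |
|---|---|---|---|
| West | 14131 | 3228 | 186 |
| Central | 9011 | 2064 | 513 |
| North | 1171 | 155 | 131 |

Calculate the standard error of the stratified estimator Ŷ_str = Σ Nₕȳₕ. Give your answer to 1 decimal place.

Var(Ŷ_str) = Σₕ Nₕ²(1 − fₕ)sₕ²/nₕ.
West: 14131²·(1 − 3228/14131)·186/3228 = 8.8776563 × 10^6.
Central: 9011²·(1 − 2064/9011)·513/2064 = 1.5558867 × 10^7.
North: 1171²·(1 − 155/1171)·131/155 = 1.0055188 × 10^6.
Sum = 2.5442042 × 10^7.
SE = √(2.5442042 × 10^7) = 5044.0.

5044.0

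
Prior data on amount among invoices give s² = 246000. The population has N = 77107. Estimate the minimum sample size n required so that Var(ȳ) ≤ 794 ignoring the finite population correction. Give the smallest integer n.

310

Without fpc, n₀ = s²/D = 246000/794 = 309.8237.
Rounding up, n = 310.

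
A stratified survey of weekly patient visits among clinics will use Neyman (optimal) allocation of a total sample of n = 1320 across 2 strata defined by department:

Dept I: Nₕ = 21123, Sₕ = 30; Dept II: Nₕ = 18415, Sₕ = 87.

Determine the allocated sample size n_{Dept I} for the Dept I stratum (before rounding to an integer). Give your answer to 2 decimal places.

Neyman allocation: nₕ = n·NₕSₕ / Σⱼ NⱼSⱼ.
Σ NⱼSⱼ = 21123·30 + 18415·87 = 2.235795 × 10^6.
n_{Dept I} = 1320·21123·30 / (2.235795 × 10^6) = 374.13.

374.13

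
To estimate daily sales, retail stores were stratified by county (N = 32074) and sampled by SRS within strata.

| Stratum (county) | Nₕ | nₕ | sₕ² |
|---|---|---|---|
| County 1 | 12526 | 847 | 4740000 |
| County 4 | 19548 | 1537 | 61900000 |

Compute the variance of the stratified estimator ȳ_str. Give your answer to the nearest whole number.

Var(ȳ_str) = Σₕ Wₕ²(1 − fₕ)sₕ²/nₕ with Wₕ = Nₕ/N, N = 32074.
County 1: Wₕ = 0.39053439; term = 0.39053439²·(1 − 0.06761935)·4740000/847 = 795.80515.
County 4: Wₕ = 0.60946561; term = 0.60946561²·(1 − 0.07862697)·61900000/1537 = 13783.22.
Sum = 14579.025.

14579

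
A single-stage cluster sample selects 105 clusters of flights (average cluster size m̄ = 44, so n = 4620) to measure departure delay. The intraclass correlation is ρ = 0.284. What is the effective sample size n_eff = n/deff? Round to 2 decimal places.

349.68

deff = 1 + (44 − 1)·0.284 = 1 + 12.212 = 13.212.
n_eff = 4620 / 13.212 = 349.68.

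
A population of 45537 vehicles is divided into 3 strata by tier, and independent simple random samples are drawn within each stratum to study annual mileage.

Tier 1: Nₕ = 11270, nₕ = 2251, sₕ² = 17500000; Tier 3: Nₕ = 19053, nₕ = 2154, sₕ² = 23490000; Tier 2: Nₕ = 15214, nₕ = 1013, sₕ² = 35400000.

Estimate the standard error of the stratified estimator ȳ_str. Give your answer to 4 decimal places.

Var(ȳ_str) = Σₕ Wₕ²(1 − fₕ)sₕ²/nₕ with Wₕ = Nₕ/N, N = 45537.
Tier 1: Wₕ = 0.24749105; term = 0.24749105²·(1 − 0.19973381)·17500000/2251 = 381.07988.
Tier 3: Wₕ = 0.41840701; term = 0.41840701²·(1 − 0.11305306)·23490000/2154 = 1693.2959.
Tier 2: Wₕ = 0.33410194; term = 0.33410194²·(1 − 0.06658341)·35400000/1013 = 3641.0557.
Sum = 5715.4315.
SE = √(5715.4315) = 75.6005.

75.6005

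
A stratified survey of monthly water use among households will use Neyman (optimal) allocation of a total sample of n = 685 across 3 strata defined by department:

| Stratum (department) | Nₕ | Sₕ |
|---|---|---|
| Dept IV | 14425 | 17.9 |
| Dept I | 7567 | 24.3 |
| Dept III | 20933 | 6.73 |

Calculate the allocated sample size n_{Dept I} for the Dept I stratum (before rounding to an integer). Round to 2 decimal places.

Neyman allocation: nₕ = n·NₕSₕ / Σⱼ NⱼSⱼ.
Σ NⱼSⱼ = 14425·17.9 + 7567·24.3 + 20933·6.73 = 582964.69.
n_{Dept I} = 685·7567·24.3 / 582964.69 = 216.06.

216.06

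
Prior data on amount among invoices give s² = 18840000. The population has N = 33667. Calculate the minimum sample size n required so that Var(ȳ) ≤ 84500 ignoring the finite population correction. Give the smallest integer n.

223

Without fpc, n₀ = s²/D = 18840000/84500 = 222.9586.
Rounding up, n = 223.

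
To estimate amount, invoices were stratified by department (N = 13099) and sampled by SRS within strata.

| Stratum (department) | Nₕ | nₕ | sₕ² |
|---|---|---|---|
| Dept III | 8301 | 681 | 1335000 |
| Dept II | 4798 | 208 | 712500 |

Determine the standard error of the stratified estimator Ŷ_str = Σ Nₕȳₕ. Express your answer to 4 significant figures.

446600

Var(Ŷ_str) = Σₕ Nₕ²(1 − fₕ)sₕ²/nₕ.
Dept III: 8301²·(1 − 681/8301)·1335000/681 = 1.2399939 × 10^11.
Dept II: 4798²·(1 − 208/4798)·712500/208 = 7.5438746 × 10^10.
Sum = 1.9943814 × 10^11.
SE = √(1.9943814 × 10^11) = 446600.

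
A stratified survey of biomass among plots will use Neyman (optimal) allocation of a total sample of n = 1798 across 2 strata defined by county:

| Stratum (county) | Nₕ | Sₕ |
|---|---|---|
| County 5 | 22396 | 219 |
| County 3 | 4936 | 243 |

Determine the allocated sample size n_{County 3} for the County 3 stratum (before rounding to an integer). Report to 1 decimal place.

353.3

Neyman allocation: nₕ = n·NₕSₕ / Σⱼ NⱼSⱼ.
Σ NⱼSⱼ = 22396·219 + 4936·243 = 6.104172 × 10^6.
n_{County 3} = 1798·4936·243 / (6.104172 × 10^6) = 353.3.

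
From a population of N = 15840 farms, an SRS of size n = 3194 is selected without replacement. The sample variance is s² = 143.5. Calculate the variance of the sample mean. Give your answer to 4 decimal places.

Under SRS without replacement, Var(ȳ) = (1 − f)·s²/n with f = n/N = 3194/15840 = 0.20164141.
Var(ȳ) = (1 − 0.20164141)·143.5/3194 = 0.79835859·0.04492799 = 0.035868647.

0.0359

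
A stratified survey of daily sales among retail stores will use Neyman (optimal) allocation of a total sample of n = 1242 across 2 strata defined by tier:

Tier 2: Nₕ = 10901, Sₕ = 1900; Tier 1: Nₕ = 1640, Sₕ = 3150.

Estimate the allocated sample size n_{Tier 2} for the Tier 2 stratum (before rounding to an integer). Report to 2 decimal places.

Neyman allocation: nₕ = n·NₕSₕ / Σⱼ NⱼSⱼ.
Σ NⱼSⱼ = 10901·1900 + 1640·3150 = 2.58779 × 10^7.
n_{Tier 2} = 1242·10901·1900 / (2.58779 × 10^7) = 994.06.

994.06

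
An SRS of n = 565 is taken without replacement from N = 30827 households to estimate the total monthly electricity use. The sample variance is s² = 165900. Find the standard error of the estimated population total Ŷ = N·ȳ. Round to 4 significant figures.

Var(Ŷ) = N²·Var(ȳ) = N²·(1 − n/N)·s²/n.
f = 565/30827 = 0.01832809; Var(ȳ) = 0.98167191·165900/565 = 288.24667.
Var(Ŷ) = 30827² · 288.24667 = 2.7392194 × 10^11.
SE(Ŷ) = √(2.7392194 × 10^11) = 523400.

523400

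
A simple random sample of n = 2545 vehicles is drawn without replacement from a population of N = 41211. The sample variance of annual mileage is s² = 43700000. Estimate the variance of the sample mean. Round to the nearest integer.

16111

Under SRS without replacement, Var(ȳ) = (1 − f)·s²/n with f = n/N = 2545/41211 = 0.06175536.
Var(ȳ) = (1 − 0.06175536)·43700000/2545 = 0.93824464·17170.923 = 16110.527.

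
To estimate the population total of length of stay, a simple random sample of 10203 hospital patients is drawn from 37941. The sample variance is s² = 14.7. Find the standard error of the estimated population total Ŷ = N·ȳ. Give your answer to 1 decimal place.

1231.4

Var(Ŷ) = N²·Var(ȳ) = N²·(1 − n/N)·s²/n.
f = 10203/37941 = 0.26891753; Var(ȳ) = 0.73108247·14.7/10203 = 0.0010533091.
Var(Ŷ) = 37941² · 0.0010533091 = 1.516259 × 10^6.
SE(Ŷ) = √(1.516259 × 10^6) = 1231.4.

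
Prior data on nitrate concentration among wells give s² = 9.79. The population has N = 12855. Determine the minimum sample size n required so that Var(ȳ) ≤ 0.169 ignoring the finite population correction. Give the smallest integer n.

58

Without fpc, n₀ = s²/D = 9.79/0.169 = 57.9290.
Rounding up, n = 58.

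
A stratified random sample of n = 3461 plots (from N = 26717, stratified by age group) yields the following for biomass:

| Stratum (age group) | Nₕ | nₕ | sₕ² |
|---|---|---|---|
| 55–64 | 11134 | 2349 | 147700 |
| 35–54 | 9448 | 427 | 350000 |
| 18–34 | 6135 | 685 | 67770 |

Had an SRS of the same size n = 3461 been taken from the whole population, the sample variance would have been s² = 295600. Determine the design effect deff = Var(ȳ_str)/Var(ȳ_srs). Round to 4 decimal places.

Var(ȳ_str) = Σ Wₕ²(1−fₕ)sₕ²/nₕ with Wₕ = Nₕ/26717:
  55–64: (11134/26717)²·(1−2349/11134)·147700/2349 = 8.6161863
  35–54: (9448/26717)²·(1−427/9448)·350000/427 = 97.872201
  18–34: (6135/26717)²·(1−685/6135)·67770/685 = 4.6342835
  → Var(ȳ_str) = 111.12267.
Var(ȳ_srs) = (1 − 3461/26717)·295600/3461 = 74.344725.
deff = 111.12267 / 74.344725 = 1.4947.

1.4947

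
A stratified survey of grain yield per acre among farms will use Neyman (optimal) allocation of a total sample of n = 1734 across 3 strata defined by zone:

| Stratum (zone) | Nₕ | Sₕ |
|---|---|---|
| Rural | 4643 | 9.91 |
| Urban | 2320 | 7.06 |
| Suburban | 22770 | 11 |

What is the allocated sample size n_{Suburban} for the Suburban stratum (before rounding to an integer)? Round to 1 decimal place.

1388.2

Neyman allocation: nₕ = n·NₕSₕ / Σⱼ NⱼSⱼ.
Σ NⱼSⱼ = 4643·9.91 + 2320·7.06 + 22770·11 = 312861.33.
n_{Suburban} = 1734·22770·11 / 312861.33 = 1388.2.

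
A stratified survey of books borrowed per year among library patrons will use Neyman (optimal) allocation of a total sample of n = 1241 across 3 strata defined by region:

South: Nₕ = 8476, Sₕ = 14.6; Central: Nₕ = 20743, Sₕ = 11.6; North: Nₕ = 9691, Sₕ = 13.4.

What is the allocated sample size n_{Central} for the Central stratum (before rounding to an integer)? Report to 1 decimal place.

Neyman allocation: nₕ = n·NₕSₕ / Σⱼ NⱼSⱼ.
Σ NⱼSⱼ = 8476·14.6 + 20743·11.6 + 9691·13.4 = 494227.8.
n_{Central} = 1241·20743·11.6 / 494227.8 = 604.2.

604.2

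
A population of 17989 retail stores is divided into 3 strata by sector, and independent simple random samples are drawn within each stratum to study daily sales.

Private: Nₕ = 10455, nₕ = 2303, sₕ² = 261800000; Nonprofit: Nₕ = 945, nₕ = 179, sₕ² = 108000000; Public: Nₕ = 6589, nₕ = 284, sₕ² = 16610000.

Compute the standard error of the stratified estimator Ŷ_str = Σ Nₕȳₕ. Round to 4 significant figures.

Var(Ŷ_str) = Σₕ Nₕ²(1 − fₕ)sₕ²/nₕ.
Private: 10455²·(1 − 2303/10455)·261800000/2303 = 9.6886644 × 10^12.
Nonprofit: 945²·(1 − 179/945)·108000000/179 = 4.3674838 × 10^11.
Public: 6589²·(1 − 284/6589)·16610000/284 = 2.4297181 × 10^12.
Sum = 1.2555131 × 10^13.
SE = √(1.2555131 × 10^13) = 3.543 × 10^6.

3.543 × 10^6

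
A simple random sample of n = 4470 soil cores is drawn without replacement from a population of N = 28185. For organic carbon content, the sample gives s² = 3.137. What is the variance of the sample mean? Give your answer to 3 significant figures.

5.90 × 10^-4

Under SRS without replacement, Var(ȳ) = (1 − f)·s²/n with f = n/N = 4470/28185 = 0.15859500.
Var(ȳ) = (1 − 0.15859500)·3.137/4470 = 0.84140500·7.0178971 × 10^-4 = 5.9048937 × 10^-4.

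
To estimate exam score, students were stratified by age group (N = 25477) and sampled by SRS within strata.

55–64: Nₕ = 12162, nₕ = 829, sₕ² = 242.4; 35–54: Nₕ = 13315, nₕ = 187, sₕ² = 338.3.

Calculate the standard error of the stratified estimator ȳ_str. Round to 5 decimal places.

0.74114

Var(ȳ_str) = Σₕ Wₕ²(1 − fₕ)sₕ²/nₕ with Wₕ = Nₕ/N, N = 25477.
55–64: Wₕ = 0.47737175; term = 0.47737175²·(1 − 0.06816313)·242.4/829 = 0.062091392.
35–54: Wₕ = 0.52262825; term = 0.52262825²·(1 − 0.01404431)·338.3/187 = 0.48719582.
Sum = 0.54928721.
SE = √(0.54928721) = 0.74114.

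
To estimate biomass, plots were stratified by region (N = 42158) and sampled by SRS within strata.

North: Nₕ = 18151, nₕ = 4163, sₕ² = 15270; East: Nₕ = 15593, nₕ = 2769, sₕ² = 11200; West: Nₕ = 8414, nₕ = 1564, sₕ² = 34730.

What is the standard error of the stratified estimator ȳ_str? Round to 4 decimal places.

Var(ȳ_str) = Σₕ Wₕ²(1 − fₕ)sₕ²/nₕ with Wₕ = Nₕ/N, N = 42158.
North: Wₕ = 0.43054699; term = 0.43054699²·(1 − 0.22935375)·15270/4163 = 0.52399701.
East: Wₕ = 0.36987049; term = 0.36987049²·(1 − 0.17757968)·11200/2769 = 0.45508053.
West: Wₕ = 0.19958252; term = 0.19958252²·(1 − 0.18588068)·34730/1564 = 0.72011377.
Sum = 1.6991913.
SE = √(1.6991913) = 1.3035.

1.3035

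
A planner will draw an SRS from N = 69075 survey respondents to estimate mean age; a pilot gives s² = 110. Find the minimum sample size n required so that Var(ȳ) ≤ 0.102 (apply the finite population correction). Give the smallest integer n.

Without fpc, n₀ = s²/D = 110/0.102 = 1078.4314.
With fpc, (1 − n/N)·s²/n ≤ D requires n ≥ n₀/(1 + n₀/N) = 1078.4314/(1 + 1078.4314/69075) = 1061.8532.
Rounding up, n = 1062.

1062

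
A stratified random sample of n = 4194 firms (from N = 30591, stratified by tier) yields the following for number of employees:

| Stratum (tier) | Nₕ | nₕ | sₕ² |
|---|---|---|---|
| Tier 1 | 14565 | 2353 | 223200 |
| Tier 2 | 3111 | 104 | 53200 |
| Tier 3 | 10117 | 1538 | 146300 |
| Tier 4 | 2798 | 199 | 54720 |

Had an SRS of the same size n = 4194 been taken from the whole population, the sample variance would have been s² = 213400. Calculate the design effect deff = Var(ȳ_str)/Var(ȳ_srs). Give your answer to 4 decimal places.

0.7767

Var(ȳ_str) = Σ Wₕ²(1−fₕ)sₕ²/nₕ with Wₕ = Nₕ/30591:
  Tier 1: (14565/30591)²·(1−2353/14565)·223200/2353 = 18.029438
  Tier 2: (3111/30591)²·(1−104/3111)·53200/104 = 5.1135721
  Tier 3: (10117/30591)²·(1−1538/10117)·146300/1538 = 8.822447
  Tier 4: (2798/30591)²·(1−199/2798)·54720/199 = 2.1367792
  → Var(ȳ_str) = 34.102236.
Var(ȳ_srs) = (1 − 4194/30591)·213400/4194 = 43.906305.
deff = 34.102236 / 43.906305 = 0.7767.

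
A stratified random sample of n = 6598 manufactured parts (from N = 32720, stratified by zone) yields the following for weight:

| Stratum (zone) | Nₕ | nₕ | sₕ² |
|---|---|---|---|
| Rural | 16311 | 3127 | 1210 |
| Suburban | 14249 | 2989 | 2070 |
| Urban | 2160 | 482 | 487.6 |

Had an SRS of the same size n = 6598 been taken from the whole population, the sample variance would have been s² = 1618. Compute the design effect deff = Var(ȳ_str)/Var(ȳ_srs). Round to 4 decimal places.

Var(ȳ_str) = Σ Wₕ²(1−fₕ)sₕ²/nₕ with Wₕ = Nₕ/32720:
  Rural: (16311/32720)²·(1−3127/16311)·1210/3127 = 0.077724633
  Suburban: (14249/32720)²·(1−2989/14249)·2070/2989 = 0.10378644
  Urban: (2160/32720)²·(1−482/2160)·487.6/482 = 0.0034248044
  → Var(ȳ_str) = 0.18493588.
Var(ȳ_srs) = (1 − 6598/32720)·1618/6598 = 0.19577595.
deff = 0.18493588 / 0.19577595 = 0.9446.

0.9446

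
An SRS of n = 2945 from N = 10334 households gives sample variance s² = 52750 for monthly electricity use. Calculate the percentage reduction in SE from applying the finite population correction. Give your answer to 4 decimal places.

15.4412

f = n/N = 2945/10334 = 0.28498161.
SE_no-fpc = √(s²/n) = 4.2322234; SE_fpc = √((1−f)s²/n) = 3.5787156.
Ratio = √(1−f) = 0.84558760. Reduction = 100·(1 − 0.84558760) = 15.4412%.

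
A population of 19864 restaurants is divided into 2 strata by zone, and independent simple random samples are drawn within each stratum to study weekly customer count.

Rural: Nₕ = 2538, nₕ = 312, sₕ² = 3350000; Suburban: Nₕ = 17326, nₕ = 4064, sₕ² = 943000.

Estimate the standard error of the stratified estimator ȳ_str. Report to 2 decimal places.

Var(ȳ_str) = Σₕ Wₕ²(1 − fₕ)sₕ²/nₕ with Wₕ = Nₕ/N, N = 19864.
Rural: Wₕ = 0.12776883; term = 0.12776883²·(1 − 0.12293144)·3350000/312 = 153.73529.
Suburban: Wₕ = 0.87223117; term = 0.87223117²·(1 − 0.23456078)·943000/4064 = 135.12382.
Sum = 288.85911.
SE = √(288.85911) = 17.00.

17.00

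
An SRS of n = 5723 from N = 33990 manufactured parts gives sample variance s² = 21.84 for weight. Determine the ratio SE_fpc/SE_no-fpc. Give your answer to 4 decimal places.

f = n/N = 5723/33990 = 0.16837305.
SE_no-fpc = √(s²/n) = 0.06177524; SE_fpc = √((1−f)s²/n) = 0.056335055.
Ratio = √(1−f) = 0.91193583.

0.9119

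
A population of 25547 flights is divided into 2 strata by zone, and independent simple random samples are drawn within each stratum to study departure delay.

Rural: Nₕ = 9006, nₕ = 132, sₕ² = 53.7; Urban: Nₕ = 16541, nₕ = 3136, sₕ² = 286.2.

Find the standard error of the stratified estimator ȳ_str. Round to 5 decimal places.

0.28429

Var(ȳ_str) = Σₕ Wₕ²(1 − fₕ)sₕ²/nₕ with Wₕ = Nₕ/N, N = 25547.
Rural: Wₕ = 0.35252672; term = 0.35252672²·(1 − 0.01465690)·53.7/132 = 0.04981635.
Urban: Wₕ = 0.64747328; term = 0.64747328²·(1 − 0.18958950)·286.2/3136 = 0.031005757.
Sum = 0.080822107.
SE = √(0.080822107) = 0.28429.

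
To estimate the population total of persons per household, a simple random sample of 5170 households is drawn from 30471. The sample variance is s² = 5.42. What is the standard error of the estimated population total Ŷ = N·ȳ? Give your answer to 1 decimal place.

899.0

Var(Ŷ) = N²·Var(ȳ) = N²·(1 − n/N)·s²/n.
f = 5170/30471 = 0.16966952; Var(ȳ) = 0.83033048·5.42/5170 = 8.7048186 × 10^-4.
Var(Ŷ) = 30471² · (8.7048186 × 10^-4) = 808226.6.
SE(Ŷ) = √(808226.6) = 899.0.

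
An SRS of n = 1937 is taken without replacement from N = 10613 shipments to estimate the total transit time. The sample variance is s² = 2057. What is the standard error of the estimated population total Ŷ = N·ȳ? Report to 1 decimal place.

9888.5

Var(Ŷ) = N²·Var(ȳ) = N²·(1 − n/N)·s²/n.
f = 1937/10613 = 0.18251201; Var(ȳ) = 0.81748799·2057/1937 = 0.86813257.
Var(Ŷ) = 10613² · 0.86813257 = 9.778278 × 10^7.
SE(Ŷ) = √(9.778278 × 10^7) = 9888.5.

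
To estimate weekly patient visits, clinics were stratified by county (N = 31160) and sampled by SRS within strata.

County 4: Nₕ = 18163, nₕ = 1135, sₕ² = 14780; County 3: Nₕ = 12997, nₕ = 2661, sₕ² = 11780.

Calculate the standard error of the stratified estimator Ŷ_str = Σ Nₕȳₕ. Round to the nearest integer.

67986

Var(Ŷ_str) = Σₕ Nₕ²(1 − fₕ)sₕ²/nₕ.
County 4: 18163²·(1 − 1135/18163)·14780/1135 = 4.0274467 × 10^9.
County 3: 12997²·(1 − 2661/12997)·11780/2661 = 5.9469739 × 10^8.
Sum = 4.6221441 × 10^9.
SE = √(4.6221441 × 10^9) = 67986.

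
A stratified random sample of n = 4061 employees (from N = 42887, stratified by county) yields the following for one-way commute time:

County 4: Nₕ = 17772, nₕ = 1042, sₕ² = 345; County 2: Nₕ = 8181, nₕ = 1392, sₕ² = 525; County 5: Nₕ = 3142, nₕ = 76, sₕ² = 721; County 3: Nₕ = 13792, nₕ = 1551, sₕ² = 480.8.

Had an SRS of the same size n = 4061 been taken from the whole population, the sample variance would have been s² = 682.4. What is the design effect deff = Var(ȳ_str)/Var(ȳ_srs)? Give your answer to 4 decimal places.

0.9404

Var(ȳ_str) = Σ Wₕ²(1−fₕ)sₕ²/nₕ with Wₕ = Nₕ/42887:
  County 4: (17772/42887)²·(1−1042/17772)·345/1042 = 0.053521994
  County 2: (8181/42887)²·(1−1392/8181)·525/1392 = 0.011388878
  County 5: (3142/42887)²·(1−76/3142)·721/76 = 0.049687674
  County 3: (13792/42887)²·(1−1551/13792)·480.8/1551 = 0.028454141
  → Var(ȳ_str) = 0.14305269.
Var(ȳ_srs) = (1 − 4061/42887)·682.4/4061 = 0.15212585.
deff = 0.14305269 / 0.15212585 = 0.9404.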